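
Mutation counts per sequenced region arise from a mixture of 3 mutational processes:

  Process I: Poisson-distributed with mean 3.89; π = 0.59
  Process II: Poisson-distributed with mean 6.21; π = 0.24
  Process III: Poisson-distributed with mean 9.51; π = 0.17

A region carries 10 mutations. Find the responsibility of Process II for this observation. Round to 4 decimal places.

The responsibility of component k is w_k f_k(x) divided by Σ_j w_j f_j(x).
Component likelihoods at x = 10 mutations:
  p_I = e^(−3.89)·3.89^10/10! = 0.00447021
  p_II = e^(−6.21)·6.21^10/10! = 0.0472263
  p_III = e^(−9.51)·9.51^10/10! = 0.123567
Weight by the priors:
  w_I·p_I = 0.59 × 0.00447021 = 0.00263742
  w_II·p_II = 0.24 × 0.0472263 = 0.0113343
  w_III·p_III = 0.17 × 0.123567 = 0.0210063
Denominator: 0.00263742 + 0.0113343 + 0.0210063 = 0.0349781
Responsibility of Process II: 0.0113343 / 0.0349781 ≈ 0.3240

0.3240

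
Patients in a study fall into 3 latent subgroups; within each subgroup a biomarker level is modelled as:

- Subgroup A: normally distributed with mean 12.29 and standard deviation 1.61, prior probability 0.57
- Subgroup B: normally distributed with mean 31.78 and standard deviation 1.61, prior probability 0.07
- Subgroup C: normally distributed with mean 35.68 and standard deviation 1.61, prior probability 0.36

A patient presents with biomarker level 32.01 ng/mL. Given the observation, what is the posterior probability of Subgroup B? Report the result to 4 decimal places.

0.7212

Posterior ∝ prior × likelihood, so P(k | x) ∝ π_k f_k(x); normalise over all components.
Normal densities:
  L_A = 6.55672e-34
  L_B = 0.245275
  L_C = 0.0184399
Unnormalised posteriors:
  π_A·L_A = 0.57 × 6.55672e-34 = 3.73733e-34
  π_B·L_B = 0.07 × 0.245275 = 0.0171692
  π_C·L_C = 0.36 × 0.0184399 = 0.00663835
Normaliser: 3.73733e-34 + 0.0171692 + 0.00663835 = 0.0238076
Responsibility of Subgroup B: 0.0171692 / 0.0238076 ≈ 0.7212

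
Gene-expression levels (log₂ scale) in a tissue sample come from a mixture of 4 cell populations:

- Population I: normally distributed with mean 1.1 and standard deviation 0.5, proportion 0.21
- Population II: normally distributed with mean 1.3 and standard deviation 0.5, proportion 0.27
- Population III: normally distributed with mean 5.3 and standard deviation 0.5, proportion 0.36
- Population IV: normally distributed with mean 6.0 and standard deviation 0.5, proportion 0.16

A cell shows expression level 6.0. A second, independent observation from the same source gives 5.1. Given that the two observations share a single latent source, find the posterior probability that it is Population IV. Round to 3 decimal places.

0.202

The responsibility of component k is π_k f_k(x) divided by Σ_j π_j f_j(x).
Since both observations come from the same component, the likelihood for component k is f_k(x₁)·f_k(x₂).
  p_I = [1.1146e-21] × [1.01045e-14] = 1.12625e-35
  p_II = [5.18573e-20] × [2.28831e-13] = 1.18666e-32
  p_III = [0.299455] × [0.73654] = 0.220561
  p_IV = [0.797885] × [0.1579] = 0.125986
Unnormalised posteriors:
  π_I·p_I = 0.21 × 1.12625e-35 = 2.36513e-36
  π_II·p_II = 0.27 × 1.18666e-32 = 3.20397e-33
  π_III·p_III = 0.36 × 0.220561 = 0.0794018
  π_IV·p_IV = 0.16 × 0.125986 = 0.0201578
Marginal: 2.36513e-36 + 3.20397e-33 + 0.0794018 + 0.0201578 = 0.0995596
So the posterior for Population IV is 0.0201578 / 0.0995596 ≈ 0.202.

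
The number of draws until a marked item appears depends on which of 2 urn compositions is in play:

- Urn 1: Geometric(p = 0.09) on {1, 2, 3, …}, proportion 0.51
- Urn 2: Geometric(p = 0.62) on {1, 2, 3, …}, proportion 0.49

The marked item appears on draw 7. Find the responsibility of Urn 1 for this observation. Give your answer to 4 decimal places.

By Bayes' theorem, P(k | x) = w_k f_k(x) / Σ_j w_j f_j(x).
Evaluate each component's likelihood at the observed value:
  f_1 = 0.09·(1−0.09)^6 = 0.09·0.567869 = 0.0511082
  f_2 = 0.62·(1−0.62)^6 = 0.62·0.00301094 = 0.00186678
Unnormalised posteriors:
  w_1·f_1 = 0.51 × 0.0511082 = 0.0260652
  w_2·f_2 = 0.49 × 0.00186678 = 0.000914722
Sum: 0.0260652 + 0.000914722 = 0.0269799
Responsibility of Urn 1: 0.0260652 / 0.0269799 ≈ 0.9661

0.9661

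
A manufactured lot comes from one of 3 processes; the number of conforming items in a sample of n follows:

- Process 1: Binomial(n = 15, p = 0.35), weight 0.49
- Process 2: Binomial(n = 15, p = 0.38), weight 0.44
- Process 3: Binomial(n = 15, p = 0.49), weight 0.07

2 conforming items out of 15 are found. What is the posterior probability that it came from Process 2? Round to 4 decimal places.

0.3614

P(component k | x) = w_k·f_k(x) / marginal(x), where marginal(x) = Σ_j w_j·f_j(x).
Component likelihoods at x = 2 conforming items out of 15:
  f_1 = 0.0475553
  f_2 = 0.0303283
  f_3 = 0.00398101
Weight by the priors:
  w_1·f_1 = 0.49 × 0.0475553 = 0.0233021
  w_2·f_2 = 0.44 × 0.0303283 = 0.0133445
  w_3·f_3 = 0.07 × 0.00398101 = 0.000278671
Marginal: 0.0233021 + 0.0133445 + 0.000278671 = 0.0369252
P(Process 2 | the observation) ≈ 0.3614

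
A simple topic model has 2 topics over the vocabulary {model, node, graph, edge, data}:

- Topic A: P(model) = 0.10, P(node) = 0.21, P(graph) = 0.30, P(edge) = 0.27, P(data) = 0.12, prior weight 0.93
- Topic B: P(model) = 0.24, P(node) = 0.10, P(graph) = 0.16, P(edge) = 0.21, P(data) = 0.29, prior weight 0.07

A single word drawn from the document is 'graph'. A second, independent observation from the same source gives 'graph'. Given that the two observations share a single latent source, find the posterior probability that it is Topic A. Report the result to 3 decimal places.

0.979

P(component k | x) = P(Z=k)·f_k(x) / marginal(x), where marginal(x) = Σ_j P(Z=j)·f_j(x).
Since both observations come from the same component, the likelihood for component k is f_k(x₁)·f_k(x₂).
  p_A = [0.3] × [0.3] = 0.09
  p_B = [0.16] × [0.16] = 0.0256
Multiply by the mixture weights:
  P(Z=A)·p_A = 0.93 × 0.09 = 0.0837
  P(Z=B)·p_B = 0.07 × 0.0256 = 0.001792
Sum: 0.0837 + 0.001792 = 0.085492
P(Topic A | x) ≈ 0.979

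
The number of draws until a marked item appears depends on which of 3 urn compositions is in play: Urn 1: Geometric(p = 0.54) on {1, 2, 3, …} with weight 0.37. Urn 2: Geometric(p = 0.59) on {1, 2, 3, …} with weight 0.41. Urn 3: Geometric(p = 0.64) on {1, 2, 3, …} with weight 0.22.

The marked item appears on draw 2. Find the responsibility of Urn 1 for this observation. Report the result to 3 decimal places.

0.380

Apply Bayes' rule: the posterior for each component is proportional to its prior times its likelihood at x.
Component likelihoods at x = 2:
  f_1 = 0.2484
  f_2 = 0.2419
  f_3 = 0.2304
Unnormalised posteriors:
  π_1·f_1 = 0.37 × 0.2484 = 0.091908
  π_2·f_2 = 0.41 × 0.2419 = 0.099179
  π_3·f_3 = 0.22 × 0.2304 = 0.050688
Normaliser: 0.091908 + 0.099179 + 0.050688 = 0.241775
P(Urn 1 | the observation) ≈ 0.380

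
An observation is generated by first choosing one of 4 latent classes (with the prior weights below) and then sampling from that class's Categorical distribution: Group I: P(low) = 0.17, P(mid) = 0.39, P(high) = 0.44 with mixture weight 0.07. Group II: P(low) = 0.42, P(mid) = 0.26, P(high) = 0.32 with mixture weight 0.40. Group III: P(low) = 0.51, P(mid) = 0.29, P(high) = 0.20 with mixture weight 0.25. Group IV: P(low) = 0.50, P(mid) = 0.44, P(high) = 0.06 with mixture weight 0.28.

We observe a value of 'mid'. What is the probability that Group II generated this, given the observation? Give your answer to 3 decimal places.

The responsibility of component k is w_k f_k(x) divided by Σ_j w_j f_j(x).
Component likelihoods at x = 'mid':
  f_I = P(mid | comp) = 0.39
  f_II = P(mid | comp) = 0.26
  f_III = P(mid | comp) = 0.29
  f_IV = P(mid | comp) = 0.44
Unnormalised posteriors:
  w_I·f_I = 0.07 × 0.39 = 0.0273
  w_II·f_II = 0.40 × 0.26 = 0.104
  w_III·f_III = 0.25 × 0.29 = 0.0725
  w_IV·f_IV = 0.28 × 0.44 = 0.1232
Normaliser: 0.0273 + 0.104 + 0.0725 + 0.1232 = 0.327
Responsibility of Group II: 0.104 / 0.327 ≈ 0.318

0.318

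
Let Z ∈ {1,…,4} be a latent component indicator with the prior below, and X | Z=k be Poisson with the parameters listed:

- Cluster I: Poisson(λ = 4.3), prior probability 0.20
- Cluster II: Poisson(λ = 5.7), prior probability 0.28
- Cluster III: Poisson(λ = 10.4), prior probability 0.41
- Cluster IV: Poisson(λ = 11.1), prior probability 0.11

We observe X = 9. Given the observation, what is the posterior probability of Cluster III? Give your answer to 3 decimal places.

0.606

Posterior ∝ prior × likelihood, so P(k | x) ∝ π_k f_k(x); normalise over all components.
Component likelihoods at x = 9:
  p_I = e^(−4.3)·4.3^9/9! = 0.0187926
  p_II = e^(−5.7)·5.7^9/9! = 0.0585642
  p_III = e^(−10.4)·10.4^9/9! = 0.119364
  p_IV = e^(−11.1)·11.1^9/9! = 0.106531
Prior × likelihood for each component:
  π_I·p_I = 0.20 × 0.0187926 = 0.00375852
  π_II·p_II = 0.28 × 0.0585642 = 0.016398
  π_III·p_III = 0.41 × 0.119364 = 0.0489394
  π_IV·p_IV = 0.11 × 0.106531 = 0.0117184
Denominator: 0.00375852 + 0.016398 + 0.0489394 + 0.0117184 = 0.0808142
Responsibility of Cluster III: 0.0489394 / 0.0808142 ≈ 0.606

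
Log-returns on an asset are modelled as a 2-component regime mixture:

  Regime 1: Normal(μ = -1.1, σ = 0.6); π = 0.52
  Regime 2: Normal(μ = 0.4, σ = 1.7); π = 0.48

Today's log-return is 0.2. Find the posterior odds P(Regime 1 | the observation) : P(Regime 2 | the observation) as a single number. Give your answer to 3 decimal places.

0.296

Since P(k|x) ∝ π_k f_k(x), the posterior odds are π_i f_i(x) / (π_j f_j(x)).
Component likelihoods at x = 0.2:
  f_1 = (1/(0.6·√(2π)))·exp(−(0.2−-1.1)²/(2·0.6²)) = 0.664904·exp(-2.34722) = 0.0635877
  f_2 = (1/(1.7·√(2π)))·exp(−(0.2−0.4)²/(2·1.7²)) = 0.234672·exp(-0.00692) = 0.233054
Odds = (0.52/0.48) × (0.0635877/0.233054) = 1.08333 × 0.272846 ≈ 0.296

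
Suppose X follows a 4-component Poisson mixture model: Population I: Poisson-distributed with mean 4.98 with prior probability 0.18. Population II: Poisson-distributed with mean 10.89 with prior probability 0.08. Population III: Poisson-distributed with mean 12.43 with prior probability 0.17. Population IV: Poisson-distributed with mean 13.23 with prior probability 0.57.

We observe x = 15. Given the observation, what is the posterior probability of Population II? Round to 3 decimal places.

0.059

P(component k | x) = π_k·f_k(x) / marginal(x), where marginal(x) = Σ_j π_j·f_j(x).
Component likelihoods at x = 15:
  L_I = 0.000151062
  L_II = 0.0512214
  L_III = 0.0798522
  L_IV = 0.0914497
Unnormalised posteriors:
  π_I·L_I = 0.18 × 0.000151062 = 2.71911e-05
  π_II·L_II = 0.08 × 0.0512214 = 0.00409771
  π_III·L_III = 0.17 × 0.0798522 = 0.0135749
  π_IV·L_IV = 0.57 × 0.0914497 = 0.0521263
Denominator: 2.71911e-05 + 0.00409771 + 0.0135749 + 0.0521263 = 0.0698261
Responsibility of Population II: 0.00409771 / 0.0698261 ≈ 0.059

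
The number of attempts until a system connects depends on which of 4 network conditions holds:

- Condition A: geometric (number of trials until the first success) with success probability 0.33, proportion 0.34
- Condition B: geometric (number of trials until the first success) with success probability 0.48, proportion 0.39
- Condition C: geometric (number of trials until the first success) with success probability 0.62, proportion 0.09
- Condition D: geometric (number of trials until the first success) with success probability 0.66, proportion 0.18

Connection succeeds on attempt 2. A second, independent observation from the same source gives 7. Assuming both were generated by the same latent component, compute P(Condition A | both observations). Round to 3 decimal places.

0.691

P(component k | x) = w_k·f_k(x) / marginal(x), where marginal(x) = Σ_j w_j·f_j(x).
Since both observations come from the same component, the likelihood for component k is f_k(x₁)·f_k(x₂).
  p_A = [0.2211] × [0.0298513] = 0.00660011
  p_B = [0.2496] × [0.00948989] = 0.00236868
  p_C = [0.2356] × [0.00186678] = 0.000439813
  p_D = [0.2244] × [0.00101957] = 0.000228792
Unnormalised posteriors:
  w_A·p_A = 0.34 × 0.00660011 = 0.00224404
  w_B·p_B = 0.39 × 0.00236868 = 0.000923784
  w_C·p_C = 0.09 × 0.000439813 = 3.95832e-05
  w_D·p_D = 0.18 × 0.000228792 = 4.11825e-05
Normaliser: 0.00224404 + 0.000923784 + 3.95832e-05 + 4.11825e-05 = 0.00324859
Responsibility of Condition A: 0.00224404 / 0.00324859 ≈ 0.691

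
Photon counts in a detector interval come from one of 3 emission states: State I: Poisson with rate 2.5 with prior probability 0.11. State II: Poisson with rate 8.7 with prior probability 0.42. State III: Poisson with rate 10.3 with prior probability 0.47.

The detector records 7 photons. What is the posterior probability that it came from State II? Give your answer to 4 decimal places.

P(component k | x) = π_k·f_k(x) / marginal(x), where marginal(x) = Σ_j π_j·f_j(x).
Component likelihoods at x = 7 photons:
  f_I = e^(−2.5)·2.5^7/7! = 0.00994062
  f_II = e^(−8.7)·8.7^7/7! = 0.124693
  f_III = e^(−10.3)·10.3^7/7! = 0.0820724
Multiply by the mixture weights:
  π_I·f_I = 0.11 × 0.00994062 = 0.00109347
  π_II·f_II = 0.42 × 0.124693 = 0.0523711
  π_III·f_III = 0.47 × 0.0820724 = 0.038574
Evidence: 0.00109347 + 0.0523711 + 0.038574 = 0.0920386
P(State II | 7 photons) ≈ 0.5690

0.5690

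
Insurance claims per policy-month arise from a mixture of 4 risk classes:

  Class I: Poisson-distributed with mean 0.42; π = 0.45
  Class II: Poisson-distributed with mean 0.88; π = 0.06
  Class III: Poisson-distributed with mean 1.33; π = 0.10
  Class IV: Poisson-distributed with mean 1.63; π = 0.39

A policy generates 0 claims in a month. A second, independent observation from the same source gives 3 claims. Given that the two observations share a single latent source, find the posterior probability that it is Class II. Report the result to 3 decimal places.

Posterior ∝ prior × likelihood, so P(k | x) ∝ w_k f_k(x); normalise over all components.
Since both observations come from the same component, the likelihood for component k is f_k(x₁)·f_k(x₂).
  p_I = [0.657047] × [0.00811321] = 0.00533076
  p_II = [0.414783] × [0.0471105] = 0.0195406
  p_III = [0.264477] × [0.103703] = 0.0274271
  p_IV = [0.19593] × [0.14142] = 0.0277084
Multiply by the mixture weights:
  w_I·p_I = 0.45 × 0.00533076 = 0.00239884
  w_II·p_II = 0.06 × 0.0195406 = 0.00117244
  w_III·p_III = 0.10 × 0.0274271 = 0.00274271
  w_IV·p_IV = 0.39 × 0.0277084 = 0.0108063
Sum: 0.00239884 + 0.00117244 + 0.00274271 + 0.0108063 = 0.0171203
P(Class II | data) = 0.00117244 / 0.0171203 ≈ 0.068

0.068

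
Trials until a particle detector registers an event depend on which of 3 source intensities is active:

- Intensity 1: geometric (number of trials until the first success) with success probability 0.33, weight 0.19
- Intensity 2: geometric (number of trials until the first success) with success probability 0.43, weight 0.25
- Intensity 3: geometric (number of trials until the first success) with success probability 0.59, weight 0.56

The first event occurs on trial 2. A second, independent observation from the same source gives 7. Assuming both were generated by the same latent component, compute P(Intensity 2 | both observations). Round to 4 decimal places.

Apply Bayes' rule: the posterior for each component is proportional to its prior times its likelihood at x.
Since both observations come from the same component, the likelihood for component k is f_k(x₁)·f_k(x₂).
  f_1 = [0.33·(1−0.33)^1 = 0.33·0.67 = 0.2211] × [0.0298513] = 0.00660011
  f_2 = [0.43·(1−0.43)^1 = 0.43·0.57 = 0.2451] × [0.0147475] = 0.00361461
  f_3 = [0.59·(1−0.59)^1 = 0.59·0.41 = 0.2419] × [0.00280256] = 0.00067794
Unnormalised posteriors:
  π_1·f_1 = 0.19 × 0.00660011 = 0.00125402
  π_2·f_2 = 0.25 × 0.00361461 = 0.000903651
  π_3·f_3 = 0.56 × 0.00067794 = 0.000379646
Denominator: 0.00125402 + 0.000903651 + 0.000379646 = 0.00253732
P(Intensity 2 | data) = 0.000903651 / 0.00253732 ≈ 0.3561

0.3561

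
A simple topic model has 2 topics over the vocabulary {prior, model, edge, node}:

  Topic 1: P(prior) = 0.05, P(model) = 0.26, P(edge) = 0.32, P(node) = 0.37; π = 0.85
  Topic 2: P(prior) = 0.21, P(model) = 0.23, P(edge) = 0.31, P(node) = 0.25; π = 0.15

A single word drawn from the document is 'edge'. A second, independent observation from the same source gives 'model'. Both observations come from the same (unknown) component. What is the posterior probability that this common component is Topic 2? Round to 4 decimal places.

0.1314

Posterior ∝ prior × likelihood, so P(k | x) ∝ π_k f_k(x); normalise over all components.
Since both observations come from the same component, the likelihood for component k is f_k(x₁)·f_k(x₂).
  f_1 = [0.32] × [0.26] = 0.0832
  f_2 = [0.31] × [0.23] = 0.0713
Prior × likelihood for each component:
  π_1·f_1 = 0.85 × 0.0832 = 0.07072
  π_2·f_2 = 0.15 × 0.0713 = 0.010695
Denominator: 0.07072 + 0.010695 = 0.081415
Responsibility of Topic 2: 0.010695 / 0.081415 ≈ 0.1314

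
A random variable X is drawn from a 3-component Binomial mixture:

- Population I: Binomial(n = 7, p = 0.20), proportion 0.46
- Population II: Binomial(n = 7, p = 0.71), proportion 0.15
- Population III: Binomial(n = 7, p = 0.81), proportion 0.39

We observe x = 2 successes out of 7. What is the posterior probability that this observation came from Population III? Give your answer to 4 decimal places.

Posterior ∝ prior × likelihood, so P(k | x) ∝ π_k f_k(x); normalise over all components.
Binomial probabilities:
  L_I = 0.275251
  L_II = 0.0217133
  L_III = 0.00341159
Weight by the priors:
  π_I·L_I = 0.46 × 0.275251 = 0.126616
  π_II·L_II = 0.15 × 0.0217133 = 0.003257
  π_III·L_III = 0.39 × 0.00341159 = 0.00133052
Evidence: 0.126616 + 0.003257 + 0.00133052 = 0.131203
P(Population III | the observation) = 0.00133052 / 0.131203 ≈ 0.0101

0.0101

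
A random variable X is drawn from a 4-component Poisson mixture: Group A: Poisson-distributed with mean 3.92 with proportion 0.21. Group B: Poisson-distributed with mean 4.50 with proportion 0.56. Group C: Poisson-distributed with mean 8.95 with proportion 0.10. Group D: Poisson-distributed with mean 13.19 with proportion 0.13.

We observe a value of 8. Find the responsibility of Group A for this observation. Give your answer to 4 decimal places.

0.1142

The responsibility of component k is π_k f_k(x) divided by Σ_j π_j f_j(x).
Component likelihoods at x = 8:
  p_A = e^(−3.92)·3.92^8/8! = 0.0274368
  p_B = e^(−4.50)·4.50^8/8! = 0.0463292
  p_C = e^(−8.95)·8.95^8/8! = 0.132473
  p_D = e^(−13.19)·13.19^8/8! = 0.0424711
Weight by the priors:
  π_A·p_A = 0.21 × 0.0274368 = 0.00576173
  π_B·p_B = 0.56 × 0.0463292 = 0.0259443
  π_C·p_C = 0.10 × 0.132473 = 0.0132473
  π_D·p_D = 0.13 × 0.0424711 = 0.00552124
Sum: 0.00576173 + 0.0259443 + 0.0132473 + 0.00552124 = 0.0504746
P(Group A | the observation) ≈ 0.1142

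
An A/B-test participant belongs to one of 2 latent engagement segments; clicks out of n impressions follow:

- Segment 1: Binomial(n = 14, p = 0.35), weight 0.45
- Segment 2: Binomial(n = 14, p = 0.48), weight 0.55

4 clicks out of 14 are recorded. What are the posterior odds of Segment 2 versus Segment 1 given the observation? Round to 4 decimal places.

0.4642

Only the two components matter; the odds are (π_i f_i(x)) / (π_j f_j(x)).
Component likelihoods at x = 4 clicks out of 14:
  p_1 = 0.202227
  p_2 = 0.0768126
0.0422469 / 0.0910023 ≈ 0.4642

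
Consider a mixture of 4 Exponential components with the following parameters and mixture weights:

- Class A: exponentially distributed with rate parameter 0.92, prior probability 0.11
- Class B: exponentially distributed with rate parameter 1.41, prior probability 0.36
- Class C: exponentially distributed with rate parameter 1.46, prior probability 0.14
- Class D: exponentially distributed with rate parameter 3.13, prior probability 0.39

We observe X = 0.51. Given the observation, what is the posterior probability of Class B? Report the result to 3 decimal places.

P(component k | x) = w_k·f_k(x) / marginal(x), where marginal(x) = Σ_j w_j·f_j(x).
Exponential densities:
  p_A = 0.575462
  p_B = 0.686939
  p_C = 0.693389
  p_D = 0.634279
Unnormalised posteriors:
  w_A·p_A = 0.11 × 0.575462 = 0.0633008
  w_B·p_B = 0.36 × 0.686939 = 0.247298
  w_C·p_C = 0.14 × 0.693389 = 0.0970745
  w_D·p_D = 0.39 × 0.634279 = 0.247369
Evidence: 0.0633008 + 0.247298 + 0.0970745 + 0.247369 = 0.655042
P(Class B | the observation) = 0.247298 / 0.655042 ≈ 0.378

0.378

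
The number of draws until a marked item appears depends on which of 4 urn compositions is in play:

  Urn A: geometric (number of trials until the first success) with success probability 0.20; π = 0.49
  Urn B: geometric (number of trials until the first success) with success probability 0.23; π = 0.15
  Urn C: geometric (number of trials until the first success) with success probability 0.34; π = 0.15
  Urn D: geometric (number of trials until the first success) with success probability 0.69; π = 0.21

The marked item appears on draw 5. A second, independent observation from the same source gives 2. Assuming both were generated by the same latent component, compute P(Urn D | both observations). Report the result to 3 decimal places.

0.026

By Bayes' theorem, P(k | x) = π_k f_k(x) / Σ_j π_j f_j(x).
Since both observations come from the same component, the likelihood for component k is f_k(x₁)·f_k(x₂).
  p_A = [0.20·(1−0.20)^4 = 0.20·0.4096 = 0.08192] × [0.16] = 0.0131072
  p_B = [0.23·(1−0.23)^4 = 0.23·0.35153 = 0.080852] × [0.1771] = 0.0143189
  p_C = [0.34·(1−0.34)^4 = 0.34·0.189747 = 0.0645141] × [0.2244] = 0.014477
  p_D = [0.69·(1−0.69)^4 = 0.69·0.00923521 = 0.00637229] × [0.2139] = 0.00136303
Weight by the priors:
  π_A·p_A = 0.49 × 0.0131072 = 0.00642253
  π_B·p_B = 0.15 × 0.0143189 = 0.00214783
  π_C·p_C = 0.15 × 0.014477 = 0.00217154
  π_D·p_D = 0.21 × 0.00136303 = 0.000286237
Normaliser: 0.00642253 + 0.00214783 + 0.00217154 + 0.000286237 = 0.0110281
So the posterior for Urn D is 0.000286237 / 0.0110281 ≈ 0.026.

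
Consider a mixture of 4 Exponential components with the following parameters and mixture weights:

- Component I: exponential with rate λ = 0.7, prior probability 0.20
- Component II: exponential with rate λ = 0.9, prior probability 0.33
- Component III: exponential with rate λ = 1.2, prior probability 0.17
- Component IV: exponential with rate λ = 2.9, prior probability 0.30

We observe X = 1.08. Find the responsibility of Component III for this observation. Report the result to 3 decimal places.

0.205

Posterior ∝ prior × likelihood, so P(k | x) ∝ P(Z=k) f_k(x); normalise over all components.
Component likelihoods at x = 1.08:
  f_I = 0.328679
  f_II = 0.340493
  f_III = 0.328349
  f_IV = 0.126528
Prior × likelihood for each component:
  P(Z=I)·f_I = 0.20 × 0.328679 = 0.0657357
  P(Z=II)·f_II = 0.33 × 0.340493 = 0.112363
  P(Z=III)·f_III = 0.17 × 0.328349 = 0.0558193
  P(Z=IV)·f_IV = 0.30 × 0.126528 = 0.0379585
Denominator: 0.0657357 + 0.112363 + 0.0558193 + 0.0379585 = 0.271876
P(Component III | the observation) = 0.0558193 / 0.271876 ≈ 0.205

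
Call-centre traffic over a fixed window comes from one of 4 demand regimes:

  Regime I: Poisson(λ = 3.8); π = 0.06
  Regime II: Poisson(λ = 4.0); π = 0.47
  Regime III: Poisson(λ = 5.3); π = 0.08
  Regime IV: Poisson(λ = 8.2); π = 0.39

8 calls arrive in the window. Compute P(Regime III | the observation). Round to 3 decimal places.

By Bayes' theorem, P(k | x) = π_k f_k(x) / Σ_j π_j f_j(x).
Evaluate each component's likelihood at the observed value:
  f_I = e^(−3.8)·3.8^8/8! = 0.0241229
  f_II = e^(−4.0)·4.0^8/8! = 0.0297702
  f_III = e^(−5.3)·5.3^8/8! = 0.0770772
  f_IV = e^(−8.2)·8.2^8/8! = 0.139244
Unnormalised posteriors:
  π_I·f_I = 0.06 × 0.0241229 = 0.00144737
  π_II·f_II = 0.47 × 0.0297702 = 0.013992
  π_III·f_III = 0.08 × 0.0770772 = 0.00616617
  π_IV·f_IV = 0.39 × 0.139244 = 0.054305
Denominator: 0.00144737 + 0.013992 + 0.00616617 + 0.054305 = 0.0759106
P(Regime III | the observation) = 0.00616617 / 0.0759106 ≈ 0.081

0.081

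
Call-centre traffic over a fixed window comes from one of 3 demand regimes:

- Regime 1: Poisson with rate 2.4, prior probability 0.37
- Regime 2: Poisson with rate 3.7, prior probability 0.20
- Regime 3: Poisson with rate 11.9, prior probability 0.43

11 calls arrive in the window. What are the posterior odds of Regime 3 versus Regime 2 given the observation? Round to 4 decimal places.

The posterior odds equal the prior odds times the likelihood ratio: (π_i/π_j)·(f_i(x)/f_j(x)).
Evaluate each component's likelihood at the observed value:
  L_1 = e^(−2.4)·2.4^11/11! = 3.45829e-05
  L_2 = e^(−3.7)·3.7^11/11! = 0.00110198
  L_3 = e^(−11.9)·11.9^11/11! = 0.115281
Odds = (0.43/0.20) × (0.115281/0.00110198) = 2.15 × 104.612 ≈ 224.9165

224.9165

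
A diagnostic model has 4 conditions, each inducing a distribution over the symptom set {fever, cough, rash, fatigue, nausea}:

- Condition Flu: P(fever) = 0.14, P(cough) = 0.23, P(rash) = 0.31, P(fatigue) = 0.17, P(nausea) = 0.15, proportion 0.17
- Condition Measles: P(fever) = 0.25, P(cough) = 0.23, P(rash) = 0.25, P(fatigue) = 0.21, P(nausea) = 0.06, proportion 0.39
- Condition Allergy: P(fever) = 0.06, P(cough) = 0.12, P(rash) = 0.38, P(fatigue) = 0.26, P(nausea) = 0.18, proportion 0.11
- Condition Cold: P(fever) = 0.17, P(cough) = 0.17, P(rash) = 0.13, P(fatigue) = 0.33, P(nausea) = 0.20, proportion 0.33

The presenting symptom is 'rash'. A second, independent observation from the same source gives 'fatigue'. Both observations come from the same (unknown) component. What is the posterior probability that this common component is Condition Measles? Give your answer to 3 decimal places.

Posterior ∝ prior × likelihood, so P(k | x) ∝ P(Z=k) f_k(x); normalise over all components.
Since both observations come from the same component, the likelihood for component k is f_k(x₁)·f_k(x₂).
  f_Flu = [0.31] × [0.17] = 0.0527
  f_Measles = [0.25] × [0.21] = 0.0525
  f_Allergy = [0.38] × [0.26] = 0.0988
  f_Cold = [0.13] × [0.33] = 0.0429
Multiply by the mixture weights:
  P(Z=Flu)·f_Flu = 0.17 × 0.0527 = 0.008959
  P(Z=Measles)·f_Measles = 0.39 × 0.0525 = 0.020475
  P(Z=Allergy)·f_Allergy = 0.11 × 0.0988 = 0.010868
  P(Z=Cold)·f_Cold = 0.33 × 0.0429 = 0.014157
Evidence: 0.008959 + 0.020475 + 0.010868 + 0.014157 = 0.054459
P(Condition Measles | x) ≈ 0.376

0.376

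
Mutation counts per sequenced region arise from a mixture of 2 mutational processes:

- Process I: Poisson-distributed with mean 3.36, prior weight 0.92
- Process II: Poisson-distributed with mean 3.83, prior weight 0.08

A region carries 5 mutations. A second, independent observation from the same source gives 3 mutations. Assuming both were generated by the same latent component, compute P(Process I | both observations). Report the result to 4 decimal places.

0.9117

Apply Bayes' rule: the posterior for each component is proportional to its prior times its likelihood at x.
Since both observations come from the same component, the likelihood for component k is f_k(x₁)·f_k(x₂).
  f_I = [e^(−3.36)·3.36^5/5! = 0.123961] × [0.219602] = 0.0272222
  f_II = [e^(−3.83)·3.83^5/5! = 0.149096] × [0.203281] = 0.0303083
Weight by the priors:
  π_I·f_I = 0.92 × 0.0272222 = 0.0250444
  π_II·f_II = 0.08 × 0.0303083 = 0.00242467
Sum: 0.0250444 + 0.00242467 = 0.0274691
Responsibility of Process I: 0.0250444 / 0.0274691 ≈ 0.9117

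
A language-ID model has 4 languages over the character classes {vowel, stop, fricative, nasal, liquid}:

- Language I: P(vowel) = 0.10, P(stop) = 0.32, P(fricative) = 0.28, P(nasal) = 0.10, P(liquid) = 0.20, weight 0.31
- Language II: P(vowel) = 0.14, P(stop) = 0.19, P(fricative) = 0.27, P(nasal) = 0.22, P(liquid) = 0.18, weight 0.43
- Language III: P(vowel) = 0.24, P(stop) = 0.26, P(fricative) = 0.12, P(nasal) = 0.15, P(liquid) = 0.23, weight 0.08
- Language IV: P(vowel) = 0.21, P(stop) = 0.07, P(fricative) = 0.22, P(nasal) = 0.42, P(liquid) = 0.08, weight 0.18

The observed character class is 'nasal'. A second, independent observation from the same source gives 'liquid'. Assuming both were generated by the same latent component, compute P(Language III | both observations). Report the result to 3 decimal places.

0.086

Posterior ∝ prior × likelihood, so P(k | x) ∝ π_k f_k(x); normalise over all components.
Since both observations come from the same component, the likelihood for component k is f_k(x₁)·f_k(x₂).
  L_I = [0.1] × [0.2] = 0.02
  L_II = [0.22] × [0.18] = 0.0396
  L_III = [0.15] × [0.23] = 0.0345
  L_IV = [0.42] × [0.08] = 0.0336
Unnormalised posteriors:
  π_I·L_I = 0.31 × 0.02 = 0.0062
  π_II·L_II = 0.43 × 0.0396 = 0.017028
  π_III·L_III = 0.08 × 0.0345 = 0.00276
  π_IV·L_IV = 0.18 × 0.0336 = 0.006048
Sum: 0.0062 + 0.017028 + 0.00276 + 0.006048 = 0.032036
P(Language III | x₁, x₂) ≈ 0.086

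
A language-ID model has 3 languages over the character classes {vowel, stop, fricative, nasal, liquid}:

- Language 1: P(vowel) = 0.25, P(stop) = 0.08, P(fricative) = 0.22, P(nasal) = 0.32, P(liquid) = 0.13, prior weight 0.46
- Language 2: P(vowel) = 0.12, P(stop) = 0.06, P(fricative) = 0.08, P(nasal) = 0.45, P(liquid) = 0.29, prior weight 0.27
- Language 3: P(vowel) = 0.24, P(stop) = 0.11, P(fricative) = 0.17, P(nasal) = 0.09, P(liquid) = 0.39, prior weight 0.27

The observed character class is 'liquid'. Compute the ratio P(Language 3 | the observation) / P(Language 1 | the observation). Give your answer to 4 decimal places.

1.7609

The posterior odds equal the prior odds times the likelihood ratio: (π_i/π_j)·(f_i(x)/f_j(x)).
Evaluate each component's likelihood at the observed value:
  f_1 = 0.13
  f_2 = 0.29
  f_3 = 0.39
Posterior odds = (π_3·f_3) / (π_1·f_1) = (0.27·0.39) / (0.46·0.13) = 0.1053 / 0.0598 ≈ 1.7609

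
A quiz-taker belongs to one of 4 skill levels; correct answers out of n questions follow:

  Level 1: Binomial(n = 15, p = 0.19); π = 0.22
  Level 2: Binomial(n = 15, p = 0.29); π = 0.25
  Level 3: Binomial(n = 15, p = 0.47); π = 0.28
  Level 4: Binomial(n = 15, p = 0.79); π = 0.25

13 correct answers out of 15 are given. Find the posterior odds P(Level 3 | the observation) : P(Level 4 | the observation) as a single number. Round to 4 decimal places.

0.0083

The posterior odds equal the prior odds times the likelihood ratio: (P(Z=i)/P(Z=j))·(f_i(x)/f_j(x)).
Evaluate each component's likelihood at the observed value:
  L_1 = C(15,13)·0.19^13·0.81^2 = 105·4.2053e-10·0.6561 = 2.89705e-08
  L_2 = C(15,13)·0.29^13·0.71^2 = 105·1.02606e-07·0.5041 = 5.431e-06
  L_3 = C(15,13)·0.47^13·0.53^2 = 105·5.461e-05·0.2809 = 0.00161069
  L_4 = C(15,13)·0.79^13·0.21^2 = 105·0.0466823·0.0441 = 0.216162
0.000450994 / 0.0540406 ≈ 0.0083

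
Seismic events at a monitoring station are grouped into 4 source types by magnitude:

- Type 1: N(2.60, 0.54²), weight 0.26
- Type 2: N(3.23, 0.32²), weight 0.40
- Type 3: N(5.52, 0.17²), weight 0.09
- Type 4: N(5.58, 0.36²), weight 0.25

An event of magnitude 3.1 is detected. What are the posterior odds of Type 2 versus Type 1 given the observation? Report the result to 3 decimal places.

3.670

Posterior odds = (w_i f_i(x)) / (w_j f_j(x)); the normalising sum cancels.
Component likelihoods at x = 3.1:
  p_1 = (1/(0.54·√(2π)))·exp(−(3.1−2.60)²/(2·0.54²)) = 0.738782·exp(-0.42867) = 0.481224
  p_2 = (1/(0.32·√(2π)))·exp(−(3.1−3.23)²/(2·0.32²)) = 1.246695·exp(-0.08252) = 1.14795
  p_3 = (1/(0.17·√(2π)))·exp(−(3.1−5.52)²/(2·0.17²)) = 2.346719·exp(-101.32180) = 2.32789e-44
  p_4 = (1/(0.36·√(2π)))·exp(−(3.1−5.58)²/(2·0.36²)) = 1.108173·exp(-23.72840) = 5.48904e-11
Odds = (0.40/0.26) × (1.14795/0.481224) = 1.53846 × 2.38547 ≈ 3.670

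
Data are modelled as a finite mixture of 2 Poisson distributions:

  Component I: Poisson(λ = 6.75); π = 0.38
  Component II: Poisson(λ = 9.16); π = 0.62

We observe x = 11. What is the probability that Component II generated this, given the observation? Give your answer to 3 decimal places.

0.808

Apply Bayes' rule: the posterior for each component is proportional to its prior times its likelihood at x.
Component likelihoods at x = 11:
  f_I = 0.0388775
  f_II = 0.100359
Multiply by the mixture weights:
  w_I·f_I = 0.38 × 0.0388775 = 0.0147734
  w_II·f_II = 0.62 × 0.100359 = 0.0622227
Sum: 0.0147734 + 0.0622227 = 0.0769961
So the posterior for Component II is 0.0622227 / 0.0769961 ≈ 0.808.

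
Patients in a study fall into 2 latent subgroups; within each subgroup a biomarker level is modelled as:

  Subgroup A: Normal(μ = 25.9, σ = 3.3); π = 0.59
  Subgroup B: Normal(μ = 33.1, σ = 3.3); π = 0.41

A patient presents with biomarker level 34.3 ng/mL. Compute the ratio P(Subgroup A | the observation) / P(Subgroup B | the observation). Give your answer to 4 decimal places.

Only the two components matter; the odds are (π_i f_i(x)) / (π_j f_j(x)).
Normal densities:
  f_A = 0.00473615
  f_B = 0.113157
Odds = (0.59/0.41) × (0.00473615/0.113157) = 1.43902 × 0.0418546 ≈ 0.0602

0.0602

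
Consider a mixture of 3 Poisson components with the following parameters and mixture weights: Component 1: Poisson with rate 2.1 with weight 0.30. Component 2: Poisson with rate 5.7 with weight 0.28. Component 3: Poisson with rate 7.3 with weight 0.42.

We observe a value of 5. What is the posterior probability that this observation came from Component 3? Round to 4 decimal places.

0.4518

By Bayes' theorem, P(k | x) = π_k f_k(x) / Σ_j π_j f_j(x).
Component likelihoods at x = 5:
  L_1 = 0.041677
  L_2 = 0.16777
  L_3 = 0.116703
Multiply by the mixture weights:
  π_1·L_1 = 0.30 × 0.041677 = 0.0125031
  π_2·L_2 = 0.28 × 0.16777 = 0.0469756
  π_3·L_3 = 0.42 × 0.116703 = 0.0490154
Normaliser: 0.0125031 + 0.0469756 + 0.0490154 = 0.108494
P(Component 3 | data) = 0.0490154 / 0.108494 ≈ 0.4518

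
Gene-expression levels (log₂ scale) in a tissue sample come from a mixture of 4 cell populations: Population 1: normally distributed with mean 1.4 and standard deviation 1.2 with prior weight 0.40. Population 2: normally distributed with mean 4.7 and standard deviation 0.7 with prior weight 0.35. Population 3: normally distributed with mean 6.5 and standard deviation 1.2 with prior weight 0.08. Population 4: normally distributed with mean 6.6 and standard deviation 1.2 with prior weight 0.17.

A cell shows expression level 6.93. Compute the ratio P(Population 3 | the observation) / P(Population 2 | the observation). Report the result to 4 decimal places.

Posterior odds = (w_i f_i(x)) / (w_j f_j(x)); the normalising sum cancels.
Component likelihoods at x = 6.93:
  f_1 = (1/(1.2·√(2π)))·exp(−(6.93−1.4)²/(2·1.2²)) = 0.332452·exp(-10.61837) = 8.13261e-06
  f_2 = (1/(0.7·√(2π)))·exp(−(6.93−4.7)²/(2·0.7²)) = 0.569918·exp(-5.07439) = 0.00356479
  f_3 = (1/(1.2·√(2π)))·exp(−(6.93−6.5)²/(2·1.2²)) = 0.332452·exp(-0.06420) = 0.311779
  f_4 = (1/(1.2·√(2π)))·exp(−(6.93−6.6)²/(2·1.2²)) = 0.332452·exp(-0.03781) = 0.320116
Odds = (0.08/0.35) × (0.311779/0.00356479) = 0.228571 × 87.4607 ≈ 19.9910

19.9910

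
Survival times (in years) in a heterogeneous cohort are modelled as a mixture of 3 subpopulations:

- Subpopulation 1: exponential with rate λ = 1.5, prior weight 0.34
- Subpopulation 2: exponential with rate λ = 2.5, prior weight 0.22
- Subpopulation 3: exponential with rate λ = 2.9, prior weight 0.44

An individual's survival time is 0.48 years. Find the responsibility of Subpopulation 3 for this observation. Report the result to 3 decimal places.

By Bayes' theorem, P(k | x) = π_k f_k(x) / Σ_j π_j f_j(x).
Exponential densities:
  f_1 = 1.5·e^(−1.5·0.48) = 1.5·e^(−0.7200) = 0.730128
  f_2 = 2.5·e^(−2.5·0.48) = 2.5·e^(−1.2000) = 0.752986
  f_3 = 2.9·e^(−2.9·0.48) = 2.9·e^(−1.3920) = 0.720875
Multiply by the mixture weights:
  π_1·f_1 = 0.34 × 0.730128 = 0.248244
  π_2·f_2 = 0.22 × 0.752986 = 0.165657
  π_3·f_3 = 0.44 × 0.720875 = 0.317185
Marginal: 0.248244 + 0.165657 + 0.317185 = 0.731086
P(Subpopulation 3 | 0.48 years) = 0.317185 / 0.731086 ≈ 0.434

0.434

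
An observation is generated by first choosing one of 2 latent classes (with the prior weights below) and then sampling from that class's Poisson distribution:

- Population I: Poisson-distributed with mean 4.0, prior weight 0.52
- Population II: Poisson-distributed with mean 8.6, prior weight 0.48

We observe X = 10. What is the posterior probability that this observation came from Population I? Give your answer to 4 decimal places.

P(component k | x) = π_k·f_k(x) / marginal(x), where marginal(x) = Σ_j π_j·f_j(x).
Component likelihoods at x = 10:
  p_I = 0.00529248
  p_II = 0.112277
Unnormalised posteriors:
  π_I·p_I = 0.52 × 0.00529248 = 0.00275209
  π_II·p_II = 0.48 × 0.112277 = 0.0538927
Marginal: 0.00275209 + 0.0538927 = 0.0566448
P(Population I | x) = 0.00275209 / 0.0566448 ≈ 0.0486

0.0486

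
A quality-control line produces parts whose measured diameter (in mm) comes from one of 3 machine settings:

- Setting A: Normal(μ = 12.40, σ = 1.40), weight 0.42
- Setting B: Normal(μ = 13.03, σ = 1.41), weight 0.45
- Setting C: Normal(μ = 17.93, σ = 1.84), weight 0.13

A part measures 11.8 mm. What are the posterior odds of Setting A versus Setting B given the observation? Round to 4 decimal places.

1.2545

Posterior odds = (π_i f_i(x)) / (π_j f_j(x)); the normalising sum cancels.
Evaluate each component's likelihood at the observed value:
  f_A = (1/(1.40·√(2π)))·exp(−(11.8−12.40)²/(2·1.40²)) = 0.284959·exp(-0.09184) = 0.259955
  f_B = (1/(1.41·√(2π)))·exp(−(11.8−13.03)²/(2·1.41²)) = 0.282938·exp(-0.38049) = 0.193396
  f_C = (1/(1.84·√(2π)))·exp(−(11.8−17.93)²/(2·1.84²)) = 0.216816·exp(-5.54952) = 0.000843271
Posterior odds = (π_A·f_A) / (π_B·f_B) = (0.42·0.259955) / (0.45·0.193396) = 0.109181 / 0.087028 ≈ 1.2545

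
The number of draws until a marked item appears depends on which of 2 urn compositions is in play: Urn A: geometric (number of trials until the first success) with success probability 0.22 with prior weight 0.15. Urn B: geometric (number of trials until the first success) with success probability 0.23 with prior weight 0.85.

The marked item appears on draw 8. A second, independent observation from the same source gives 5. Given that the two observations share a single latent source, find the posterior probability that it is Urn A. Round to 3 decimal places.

By Bayes' theorem, P(k | x) = w_k f_k(x) / Σ_j w_j f_j(x).
Since both observations come from the same component, the likelihood for component k is f_k(x₁)·f_k(x₂).
  L_A = [0.22·(1−0.22)^7 = 0.22·0.175656 = 0.0386443] × [0.0814331] = 0.00314692
  L_B = [0.23·(1−0.23)^7 = 0.23·0.160485 = 0.0369116] × [0.080852] = 0.00298438
Prior × likelihood for each component:
  w_A·L_A = 0.15 × 0.00314692 = 0.000472038
  w_B·L_B = 0.85 × 0.00298438 = 0.00253672
Normaliser: 0.000472038 + 0.00253672 = 0.00300876
P(Urn A | x₁, x₂) = 0.000472038 / 0.00300876 ≈ 0.157

0.157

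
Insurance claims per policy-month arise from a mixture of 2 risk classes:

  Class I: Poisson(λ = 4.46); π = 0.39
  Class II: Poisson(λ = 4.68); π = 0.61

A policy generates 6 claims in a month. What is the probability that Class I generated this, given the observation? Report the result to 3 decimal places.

0.374

Posterior ∝ prior × likelihood, so P(k | x) ∝ π_k f_k(x); normalise over all components.
Poisson probabilities:
  p_I = 0.126393
  p_II = 0.135408
Unnormalised posteriors:
  π_I·p_I = 0.39 × 0.126393 = 0.0492933
  π_II·p_II = 0.61 × 0.135408 = 0.0825989
Evidence: 0.0492933 + 0.0825989 = 0.131892
So the posterior for Class I is 0.0492933 / 0.131892 ≈ 0.374.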